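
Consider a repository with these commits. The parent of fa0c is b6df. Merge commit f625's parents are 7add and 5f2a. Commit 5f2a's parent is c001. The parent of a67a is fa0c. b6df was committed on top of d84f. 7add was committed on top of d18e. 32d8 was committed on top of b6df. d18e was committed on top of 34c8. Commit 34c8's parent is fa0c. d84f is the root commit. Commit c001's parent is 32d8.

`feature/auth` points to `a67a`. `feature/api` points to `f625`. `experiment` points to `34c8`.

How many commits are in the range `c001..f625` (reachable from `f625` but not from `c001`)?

6

Reachable from f625: {32d8, 34c8, 5f2a, 7add, b6df, c001, d18e, d84f, f625, fa0c}.
Reachable from c001: {32d8, b6df, c001, d84f}.
In f625's history but not c001's: {34c8, 5f2a, 7add, d18e, f625, fa0c} — 6 commits.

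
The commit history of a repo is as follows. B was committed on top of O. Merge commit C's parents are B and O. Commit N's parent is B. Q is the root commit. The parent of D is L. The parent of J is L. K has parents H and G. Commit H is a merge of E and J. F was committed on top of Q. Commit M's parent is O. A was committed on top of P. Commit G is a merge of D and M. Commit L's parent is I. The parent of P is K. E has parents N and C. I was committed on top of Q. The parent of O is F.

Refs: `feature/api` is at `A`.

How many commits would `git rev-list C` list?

Walking parent pointers from C: reachable set = {B, C, F, O, Q}.
That is 5 commits.

5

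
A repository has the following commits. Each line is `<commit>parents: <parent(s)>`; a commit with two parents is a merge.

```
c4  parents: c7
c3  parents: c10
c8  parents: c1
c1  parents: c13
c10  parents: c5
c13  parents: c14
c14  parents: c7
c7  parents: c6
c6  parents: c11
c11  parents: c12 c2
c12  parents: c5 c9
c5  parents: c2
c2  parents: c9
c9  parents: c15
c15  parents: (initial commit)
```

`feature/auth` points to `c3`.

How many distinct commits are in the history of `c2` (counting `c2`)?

Walking parent pointers from c2: reachable set = {c15, c2, c9}.
That is 3 commits.

3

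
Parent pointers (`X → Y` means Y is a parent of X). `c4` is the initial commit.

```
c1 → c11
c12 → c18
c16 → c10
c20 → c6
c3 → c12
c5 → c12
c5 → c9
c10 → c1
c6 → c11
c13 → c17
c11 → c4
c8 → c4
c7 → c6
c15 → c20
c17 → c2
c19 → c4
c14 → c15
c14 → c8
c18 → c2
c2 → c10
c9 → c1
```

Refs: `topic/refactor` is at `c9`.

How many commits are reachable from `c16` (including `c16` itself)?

Walking parent pointers from c16: reachable set = {c1, c10, c11, c16, c4}.
That is 5 commits.

5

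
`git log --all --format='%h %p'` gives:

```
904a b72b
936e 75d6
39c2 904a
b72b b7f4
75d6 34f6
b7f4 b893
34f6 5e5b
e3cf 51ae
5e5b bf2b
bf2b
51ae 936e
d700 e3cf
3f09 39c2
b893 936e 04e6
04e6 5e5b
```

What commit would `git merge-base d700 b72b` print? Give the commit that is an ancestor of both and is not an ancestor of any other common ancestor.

936e

Ancestors of d700: {34f6, 51ae, 5e5b, 75d6, 936e, bf2b, d700, e3cf}.
Ancestors of b72b: {04e6, 34f6, 5e5b, 75d6, 936e, b72b, b7f4, b893, bf2b}.
Common ancestors: {34f6, 5e5b, 75d6, 936e, bf2b}.
Among these, 936e is not an ancestor of any other common ancestor — it is the merge base.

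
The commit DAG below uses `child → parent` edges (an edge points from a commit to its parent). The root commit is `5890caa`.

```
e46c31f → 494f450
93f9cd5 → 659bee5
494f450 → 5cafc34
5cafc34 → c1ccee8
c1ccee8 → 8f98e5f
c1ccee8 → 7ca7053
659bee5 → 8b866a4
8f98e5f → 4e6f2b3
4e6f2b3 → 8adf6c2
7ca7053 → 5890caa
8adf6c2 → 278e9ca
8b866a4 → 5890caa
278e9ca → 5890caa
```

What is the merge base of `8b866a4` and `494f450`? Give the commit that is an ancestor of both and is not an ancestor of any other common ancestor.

5890caa

Ancestors of 8b866a4: {5890caa, 8b866a4}.
Ancestors of 494f450: {278e9ca, 494f450, 4e6f2b3, 5890caa, 5cafc34, 7ca7053, 8adf6c2, 8f98e5f, c1ccee8}.
Common ancestors: {5890caa}.
The only common ancestor is 5890caa, so it is the merge base.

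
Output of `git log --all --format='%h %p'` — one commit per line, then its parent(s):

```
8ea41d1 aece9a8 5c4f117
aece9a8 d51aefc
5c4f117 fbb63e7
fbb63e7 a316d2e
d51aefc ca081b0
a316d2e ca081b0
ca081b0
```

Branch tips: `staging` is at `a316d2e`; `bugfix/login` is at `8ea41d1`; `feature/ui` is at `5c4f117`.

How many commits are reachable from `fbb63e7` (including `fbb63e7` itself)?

Walking parent pointers from fbb63e7: reachable set = {a316d2e, ca081b0, fbb63e7}.
That is 3 commits.

3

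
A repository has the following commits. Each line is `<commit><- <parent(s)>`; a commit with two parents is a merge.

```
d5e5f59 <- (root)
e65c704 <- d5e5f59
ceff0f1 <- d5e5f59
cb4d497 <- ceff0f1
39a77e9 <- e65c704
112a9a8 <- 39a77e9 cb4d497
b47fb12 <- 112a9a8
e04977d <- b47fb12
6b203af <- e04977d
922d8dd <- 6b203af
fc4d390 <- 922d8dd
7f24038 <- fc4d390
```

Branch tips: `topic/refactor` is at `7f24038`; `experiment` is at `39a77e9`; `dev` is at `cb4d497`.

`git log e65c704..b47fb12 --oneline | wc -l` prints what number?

5

Reachable from b47fb12: {112a9a8, 39a77e9, b47fb12, cb4d497, ceff0f1, d5e5f59, e65c704}.
Reachable from e65c704: {d5e5f59, e65c704}.
In b47fb12's history but not e65c704's: {112a9a8, 39a77e9, b47fb12, cb4d497, ceff0f1} — 5 commits.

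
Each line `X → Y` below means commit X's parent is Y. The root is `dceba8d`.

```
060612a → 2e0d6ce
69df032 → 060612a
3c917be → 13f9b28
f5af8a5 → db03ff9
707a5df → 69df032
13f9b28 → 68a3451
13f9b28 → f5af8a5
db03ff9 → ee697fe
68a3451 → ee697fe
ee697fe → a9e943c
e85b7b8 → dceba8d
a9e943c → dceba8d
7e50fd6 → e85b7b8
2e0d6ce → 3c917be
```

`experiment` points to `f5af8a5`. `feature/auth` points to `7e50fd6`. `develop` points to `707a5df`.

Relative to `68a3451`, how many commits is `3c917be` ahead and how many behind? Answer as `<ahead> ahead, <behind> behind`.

Reachable from 3c917be: {13f9b28, 3c917be, 68a3451, a9e943c, db03ff9, dceba8d, ee697fe, f5af8a5}.
Reachable from 68a3451: {68a3451, a9e943c, dceba8d, ee697fe}.
Only in 3c917be's history (ahead): {13f9b28, 3c917be, db03ff9, f5af8a5} — 4.
Only in 68a3451's history (behind): {} — 0.

4 ahead, 0 behind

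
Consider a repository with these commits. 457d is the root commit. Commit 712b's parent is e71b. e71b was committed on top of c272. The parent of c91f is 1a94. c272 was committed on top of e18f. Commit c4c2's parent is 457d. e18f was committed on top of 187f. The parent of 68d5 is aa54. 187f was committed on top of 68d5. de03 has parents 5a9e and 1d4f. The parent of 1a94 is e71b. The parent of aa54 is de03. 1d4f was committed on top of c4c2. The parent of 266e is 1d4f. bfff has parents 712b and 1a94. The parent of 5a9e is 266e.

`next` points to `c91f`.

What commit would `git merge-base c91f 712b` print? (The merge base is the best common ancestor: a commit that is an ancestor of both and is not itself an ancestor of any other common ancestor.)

e71b

Ancestors of c91f: {187f, 1a94, 1d4f, 266e, 457d, 5a9e, 68d5, aa54, c272, c4c2, c91f, de03, e18f, e71b}.
Ancestors of 712b: {187f, 1d4f, 266e, 457d, 5a9e, 68d5, 712b, aa54, c272, c4c2, de03, e18f, e71b}.
Common ancestors: {187f, 1d4f, 266e, 457d, 5a9e, 68d5, aa54, c272, c4c2, de03, e18f, e71b}.
Among these, e71b is not an ancestor of any other common ancestor — it is the merge base.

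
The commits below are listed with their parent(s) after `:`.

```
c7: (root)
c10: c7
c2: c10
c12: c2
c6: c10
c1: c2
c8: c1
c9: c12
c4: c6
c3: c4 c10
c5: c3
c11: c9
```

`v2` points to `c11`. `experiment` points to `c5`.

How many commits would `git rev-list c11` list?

Walking parent pointers from c11: reachable set = {c10, c11, c12, c2, c7, c9}.
That is 6 commits.

6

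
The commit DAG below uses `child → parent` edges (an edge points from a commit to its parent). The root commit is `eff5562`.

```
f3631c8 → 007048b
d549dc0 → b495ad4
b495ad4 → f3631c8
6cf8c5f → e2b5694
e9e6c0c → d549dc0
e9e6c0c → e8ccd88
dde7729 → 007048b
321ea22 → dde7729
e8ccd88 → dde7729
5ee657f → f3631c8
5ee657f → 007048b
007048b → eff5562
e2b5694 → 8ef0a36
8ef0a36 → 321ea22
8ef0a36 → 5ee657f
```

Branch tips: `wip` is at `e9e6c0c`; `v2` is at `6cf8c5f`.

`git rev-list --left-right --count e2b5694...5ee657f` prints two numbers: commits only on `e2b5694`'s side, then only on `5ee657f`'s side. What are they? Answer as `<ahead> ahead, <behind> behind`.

4 ahead, 0 behind

Reachable from e2b5694: {007048b, 321ea22, 5ee657f, 8ef0a36, dde7729, e2b5694, eff5562, f3631c8}.
Reachable from 5ee657f: {007048b, 5ee657f, eff5562, f3631c8}.
Only in e2b5694's history (ahead): {321ea22, 8ef0a36, dde7729, e2b5694} — 4.
Only in 5ee657f's history (behind): {} — 0.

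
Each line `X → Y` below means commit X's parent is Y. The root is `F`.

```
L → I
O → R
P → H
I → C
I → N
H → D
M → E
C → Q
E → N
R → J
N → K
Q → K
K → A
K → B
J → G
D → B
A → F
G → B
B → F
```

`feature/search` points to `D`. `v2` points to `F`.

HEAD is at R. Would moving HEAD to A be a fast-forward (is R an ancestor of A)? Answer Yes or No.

No

A fast-forward from R to A is possible iff R is an ancestor of A.
Ancestors of A: {A, F}.
R is not among them, so fast-forward is not possible.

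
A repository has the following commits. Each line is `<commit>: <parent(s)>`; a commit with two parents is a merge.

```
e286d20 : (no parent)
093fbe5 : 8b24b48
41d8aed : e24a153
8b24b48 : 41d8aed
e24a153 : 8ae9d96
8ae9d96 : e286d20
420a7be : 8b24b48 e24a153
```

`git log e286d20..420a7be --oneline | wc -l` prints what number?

5

Reachable from 420a7be: {41d8aed, 420a7be, 8ae9d96, 8b24b48, e24a153, e286d20}.
Reachable from e286d20: {e286d20}.
In 420a7be's history but not e286d20's: {41d8aed, 420a7be, 8ae9d96, 8b24b48, e24a153} — 5 commits.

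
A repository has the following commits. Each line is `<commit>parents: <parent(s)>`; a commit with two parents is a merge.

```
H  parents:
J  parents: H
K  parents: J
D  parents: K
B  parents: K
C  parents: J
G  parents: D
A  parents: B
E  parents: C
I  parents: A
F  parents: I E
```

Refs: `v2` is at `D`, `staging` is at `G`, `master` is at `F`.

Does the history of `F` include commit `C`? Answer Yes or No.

Ancestors of F (commits reachable by following parents): {A, B, C, E, F, H, I, J, K}.
C is in that set, so it is an ancestor of F.

Yes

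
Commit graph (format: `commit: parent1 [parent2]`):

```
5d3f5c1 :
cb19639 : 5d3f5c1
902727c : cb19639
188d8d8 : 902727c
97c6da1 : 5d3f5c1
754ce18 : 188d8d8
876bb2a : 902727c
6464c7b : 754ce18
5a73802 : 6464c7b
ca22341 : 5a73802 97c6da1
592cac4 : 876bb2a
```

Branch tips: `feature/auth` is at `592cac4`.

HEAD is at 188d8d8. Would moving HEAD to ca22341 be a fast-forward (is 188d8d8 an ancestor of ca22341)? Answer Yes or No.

A fast-forward from 188d8d8 to ca22341 is possible iff 188d8d8 is an ancestor of ca22341.
Ancestors of ca22341: {188d8d8, 5a73802, 5d3f5c1, 6464c7b, 754ce18, 902727c, 97c6da1, ca22341, cb19639}.
188d8d8 is among them, so fast-forward is possible.

Yes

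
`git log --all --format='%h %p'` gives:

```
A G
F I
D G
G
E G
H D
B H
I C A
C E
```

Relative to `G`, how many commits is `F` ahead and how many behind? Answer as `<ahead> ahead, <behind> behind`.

Reachable from F: {A, C, E, F, G, I}.
Reachable from G: {G}.
Only in F's history (ahead): {A, C, E, F, I} — 5.
Only in G's history (behind): {} — 0.

5 ahead, 0 behind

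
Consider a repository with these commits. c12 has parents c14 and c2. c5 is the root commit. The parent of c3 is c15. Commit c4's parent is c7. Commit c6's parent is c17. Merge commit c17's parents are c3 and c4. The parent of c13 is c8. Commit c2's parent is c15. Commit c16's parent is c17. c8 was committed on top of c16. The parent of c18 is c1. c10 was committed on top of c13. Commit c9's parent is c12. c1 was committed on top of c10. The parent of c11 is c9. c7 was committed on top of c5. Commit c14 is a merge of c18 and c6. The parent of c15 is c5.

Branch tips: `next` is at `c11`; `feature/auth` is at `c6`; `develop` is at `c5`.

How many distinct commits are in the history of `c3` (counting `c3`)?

3

Walking parent pointers from c3: reachable set = {c15, c3, c5}.
That is 3 commits.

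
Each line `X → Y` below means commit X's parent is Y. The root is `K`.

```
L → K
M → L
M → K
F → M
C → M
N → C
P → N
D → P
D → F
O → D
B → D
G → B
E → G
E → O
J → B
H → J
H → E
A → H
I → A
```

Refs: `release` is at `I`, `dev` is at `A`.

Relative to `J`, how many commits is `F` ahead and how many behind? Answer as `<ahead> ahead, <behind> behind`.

0 ahead, 6 behind

Reachable from F: {F, K, L, M}.
Reachable from J: {B, C, D, F, J, K, L, M, N, P}.
Only in F's history (ahead): {} — 0.
Only in J's history (behind): {B, C, D, J, N, P} — 6.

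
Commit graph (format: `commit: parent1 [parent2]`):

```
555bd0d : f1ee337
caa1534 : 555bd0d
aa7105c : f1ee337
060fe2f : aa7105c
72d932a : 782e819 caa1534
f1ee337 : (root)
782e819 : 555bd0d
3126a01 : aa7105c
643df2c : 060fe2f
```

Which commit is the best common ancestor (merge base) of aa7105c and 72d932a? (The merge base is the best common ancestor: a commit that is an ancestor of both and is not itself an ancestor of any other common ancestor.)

Ancestors of aa7105c: {aa7105c, f1ee337}.
Ancestors of 72d932a: {555bd0d, 72d932a, 782e819, caa1534, f1ee337}.
Common ancestors: {f1ee337}.
The only common ancestor is f1ee337, so it is the merge base.

f1ee337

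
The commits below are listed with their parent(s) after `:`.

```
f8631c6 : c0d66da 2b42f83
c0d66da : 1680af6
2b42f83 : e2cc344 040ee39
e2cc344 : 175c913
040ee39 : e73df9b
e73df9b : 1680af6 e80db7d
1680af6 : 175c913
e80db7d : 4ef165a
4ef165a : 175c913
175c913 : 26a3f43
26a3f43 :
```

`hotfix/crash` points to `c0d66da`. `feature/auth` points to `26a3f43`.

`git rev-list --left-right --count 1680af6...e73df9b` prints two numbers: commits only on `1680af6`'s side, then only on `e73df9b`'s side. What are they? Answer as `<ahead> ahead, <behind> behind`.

0 ahead, 3 behind

Reachable from 1680af6: {1680af6, 175c913, 26a3f43}.
Reachable from e73df9b: {1680af6, 175c913, 26a3f43, 4ef165a, e73df9b, e80db7d}.
Only in 1680af6's history (ahead): {} — 0.
Only in e73df9b's history (behind): {4ef165a, e73df9b, e80db7d} — 3.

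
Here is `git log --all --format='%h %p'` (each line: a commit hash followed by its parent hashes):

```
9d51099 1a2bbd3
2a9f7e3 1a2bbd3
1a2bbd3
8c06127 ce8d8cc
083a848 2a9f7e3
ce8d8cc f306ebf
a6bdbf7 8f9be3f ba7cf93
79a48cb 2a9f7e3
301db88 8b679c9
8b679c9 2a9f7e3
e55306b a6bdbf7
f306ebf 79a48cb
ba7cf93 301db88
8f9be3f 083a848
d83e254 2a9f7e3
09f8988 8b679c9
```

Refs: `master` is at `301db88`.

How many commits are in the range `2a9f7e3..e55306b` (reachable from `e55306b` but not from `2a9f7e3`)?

7

Reachable from e55306b: {083a848, 1a2bbd3, 2a9f7e3, 301db88, 8b679c9, 8f9be3f, a6bdbf7, ba7cf93, e55306b}.
Reachable from 2a9f7e3: {1a2bbd3, 2a9f7e3}.
In e55306b's history but not 2a9f7e3's: {083a848, 301db88, 8b679c9, 8f9be3f, a6bdbf7, ba7cf93, e55306b} — 7 commits.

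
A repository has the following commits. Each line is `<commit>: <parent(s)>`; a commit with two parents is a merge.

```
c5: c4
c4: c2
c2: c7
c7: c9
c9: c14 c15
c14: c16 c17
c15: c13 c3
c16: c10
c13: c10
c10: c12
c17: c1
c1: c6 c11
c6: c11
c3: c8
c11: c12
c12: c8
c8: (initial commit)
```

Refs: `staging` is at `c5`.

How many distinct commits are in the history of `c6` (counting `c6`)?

Walking parent pointers from c6: reachable set = {c11, c12, c6, c8}.
That is 4 commits.

4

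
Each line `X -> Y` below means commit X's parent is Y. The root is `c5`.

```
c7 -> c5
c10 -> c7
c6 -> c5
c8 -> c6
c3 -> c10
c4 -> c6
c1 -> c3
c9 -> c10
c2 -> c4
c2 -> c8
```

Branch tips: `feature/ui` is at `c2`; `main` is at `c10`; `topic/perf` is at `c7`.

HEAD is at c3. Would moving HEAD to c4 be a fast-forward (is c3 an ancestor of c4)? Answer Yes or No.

A fast-forward from c3 to c4 is possible iff c3 is an ancestor of c4.
Ancestors of c4: {c4, c5, c6}.
c3 is not among them, so fast-forward is not possible.

No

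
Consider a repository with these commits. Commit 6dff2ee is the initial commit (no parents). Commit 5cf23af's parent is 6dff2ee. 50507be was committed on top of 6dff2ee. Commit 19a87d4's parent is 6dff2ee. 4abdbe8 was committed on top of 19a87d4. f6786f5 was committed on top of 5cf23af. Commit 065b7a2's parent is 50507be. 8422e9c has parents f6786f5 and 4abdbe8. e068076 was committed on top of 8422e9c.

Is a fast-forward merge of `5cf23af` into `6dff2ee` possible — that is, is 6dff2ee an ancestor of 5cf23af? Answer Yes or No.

A fast-forward from 6dff2ee to 5cf23af is possible iff 6dff2ee is an ancestor of 5cf23af.
Ancestors of 5cf23af: {5cf23af, 6dff2ee}.
6dff2ee is among them, so fast-forward is possible.

Yes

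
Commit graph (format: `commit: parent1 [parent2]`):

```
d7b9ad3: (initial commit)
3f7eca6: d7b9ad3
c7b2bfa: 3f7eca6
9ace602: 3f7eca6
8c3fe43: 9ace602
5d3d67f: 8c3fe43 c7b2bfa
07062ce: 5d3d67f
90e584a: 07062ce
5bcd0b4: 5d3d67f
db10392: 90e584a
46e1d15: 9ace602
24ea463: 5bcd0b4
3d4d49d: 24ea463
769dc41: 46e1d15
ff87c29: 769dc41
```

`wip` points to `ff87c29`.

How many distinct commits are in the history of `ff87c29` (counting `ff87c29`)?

Walking parent pointers from ff87c29: reachable set = {3f7eca6, 46e1d15, 769dc41, 9ace602, d7b9ad3, ff87c29}.
That is 6 commits.

6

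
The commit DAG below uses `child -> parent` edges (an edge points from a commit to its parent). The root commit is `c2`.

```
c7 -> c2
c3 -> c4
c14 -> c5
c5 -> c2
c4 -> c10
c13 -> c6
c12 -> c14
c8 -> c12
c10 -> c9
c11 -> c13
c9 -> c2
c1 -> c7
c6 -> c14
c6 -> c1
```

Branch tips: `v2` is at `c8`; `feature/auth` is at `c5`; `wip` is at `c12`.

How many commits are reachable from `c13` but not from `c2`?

6

Reachable from c13: {c1, c13, c14, c2, c5, c6, c7}.
Reachable from c2: {c2}.
In c13's history but not c2's: {c1, c13, c14, c5, c6, c7} — 6 commits.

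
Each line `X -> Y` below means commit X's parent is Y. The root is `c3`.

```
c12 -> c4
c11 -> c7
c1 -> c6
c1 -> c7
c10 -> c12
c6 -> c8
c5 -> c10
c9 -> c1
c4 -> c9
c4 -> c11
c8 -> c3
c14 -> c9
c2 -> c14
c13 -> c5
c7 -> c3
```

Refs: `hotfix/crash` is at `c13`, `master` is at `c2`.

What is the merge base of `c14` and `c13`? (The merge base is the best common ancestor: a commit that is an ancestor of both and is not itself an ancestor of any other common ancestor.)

c9

Ancestors of c14: {c1, c14, c3, c6, c7, c8, c9}.
Ancestors of c13: {c1, c10, c11, c12, c13, c3, c4, c5, c6, c7, c8, c9}.
Common ancestors: {c1, c3, c6, c7, c8, c9}.
Among these, c9 is not an ancestor of any other common ancestor — it is the merge base.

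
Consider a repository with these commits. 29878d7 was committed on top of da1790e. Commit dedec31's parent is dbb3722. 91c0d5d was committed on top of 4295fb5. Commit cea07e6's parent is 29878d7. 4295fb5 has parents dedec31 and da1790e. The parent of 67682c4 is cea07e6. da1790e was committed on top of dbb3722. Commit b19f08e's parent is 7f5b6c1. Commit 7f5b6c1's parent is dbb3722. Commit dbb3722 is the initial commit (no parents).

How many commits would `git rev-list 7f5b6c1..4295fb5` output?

3

Reachable from 4295fb5: {4295fb5, da1790e, dbb3722, dedec31}.
Reachable from 7f5b6c1: {7f5b6c1, dbb3722}.
In 4295fb5's history but not 7f5b6c1's: {4295fb5, da1790e, dedec31} — 3 commits.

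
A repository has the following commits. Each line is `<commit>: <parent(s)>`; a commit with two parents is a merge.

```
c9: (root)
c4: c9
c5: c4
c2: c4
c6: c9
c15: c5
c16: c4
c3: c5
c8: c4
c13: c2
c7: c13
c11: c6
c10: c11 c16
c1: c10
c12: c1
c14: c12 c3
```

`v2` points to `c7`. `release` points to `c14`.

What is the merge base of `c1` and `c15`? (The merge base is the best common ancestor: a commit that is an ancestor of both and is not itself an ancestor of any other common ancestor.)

c4

Ancestors of c1: {c1, c10, c11, c16, c4, c6, c9}.
Ancestors of c15: {c15, c4, c5, c9}.
Common ancestors: {c4, c9}.
Among these, c4 is not an ancestor of any other common ancestor — it is the merge base.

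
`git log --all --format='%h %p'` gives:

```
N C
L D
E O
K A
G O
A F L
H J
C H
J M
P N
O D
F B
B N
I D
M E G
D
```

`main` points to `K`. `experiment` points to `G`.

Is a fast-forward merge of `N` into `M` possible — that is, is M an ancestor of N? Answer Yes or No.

Yes

A fast-forward from M to N is possible iff M is an ancestor of N.
Ancestors of N: {C, D, E, G, H, J, M, N, O}.
M is among them, so fast-forward is possible.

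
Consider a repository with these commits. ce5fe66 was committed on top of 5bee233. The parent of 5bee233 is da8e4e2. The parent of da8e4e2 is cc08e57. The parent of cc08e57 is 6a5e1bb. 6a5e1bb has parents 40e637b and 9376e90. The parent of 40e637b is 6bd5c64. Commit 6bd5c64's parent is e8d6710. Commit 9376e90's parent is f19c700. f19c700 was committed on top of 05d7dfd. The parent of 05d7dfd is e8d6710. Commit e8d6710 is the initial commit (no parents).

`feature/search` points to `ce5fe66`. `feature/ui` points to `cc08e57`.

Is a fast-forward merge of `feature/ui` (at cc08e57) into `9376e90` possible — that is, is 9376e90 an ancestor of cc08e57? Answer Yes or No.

A fast-forward from 9376e90 to cc08e57 is possible iff 9376e90 is an ancestor of cc08e57.
Ancestors of cc08e57: {05d7dfd, 40e637b, 6a5e1bb, 6bd5c64, 9376e90, cc08e57, e8d6710, f19c700}.
9376e90 is among them, so fast-forward is possible.

Yes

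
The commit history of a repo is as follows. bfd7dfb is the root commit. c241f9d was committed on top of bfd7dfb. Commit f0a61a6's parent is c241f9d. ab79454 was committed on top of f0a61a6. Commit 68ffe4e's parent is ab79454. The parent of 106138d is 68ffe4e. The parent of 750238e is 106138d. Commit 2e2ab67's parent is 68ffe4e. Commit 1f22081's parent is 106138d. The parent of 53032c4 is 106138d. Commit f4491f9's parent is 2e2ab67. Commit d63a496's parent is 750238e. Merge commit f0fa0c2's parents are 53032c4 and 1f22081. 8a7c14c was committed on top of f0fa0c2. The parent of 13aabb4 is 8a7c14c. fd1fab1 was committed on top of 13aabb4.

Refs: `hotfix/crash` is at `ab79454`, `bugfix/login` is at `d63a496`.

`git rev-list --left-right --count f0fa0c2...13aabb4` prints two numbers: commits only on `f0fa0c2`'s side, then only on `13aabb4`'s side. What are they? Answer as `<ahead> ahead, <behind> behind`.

0 ahead, 2 behind

Reachable from f0fa0c2: {106138d, 1f22081, 53032c4, 68ffe4e, ab79454, bfd7dfb, c241f9d, f0a61a6, f0fa0c2}.
Reachable from 13aabb4: {106138d, 13aabb4, 1f22081, 53032c4, 68ffe4e, 8a7c14c, ab79454, bfd7dfb, c241f9d, f0a61a6, f0fa0c2}.
Only in f0fa0c2's history (ahead): {} — 0.
Only in 13aabb4's history (behind): {13aabb4, 8a7c14c} — 2.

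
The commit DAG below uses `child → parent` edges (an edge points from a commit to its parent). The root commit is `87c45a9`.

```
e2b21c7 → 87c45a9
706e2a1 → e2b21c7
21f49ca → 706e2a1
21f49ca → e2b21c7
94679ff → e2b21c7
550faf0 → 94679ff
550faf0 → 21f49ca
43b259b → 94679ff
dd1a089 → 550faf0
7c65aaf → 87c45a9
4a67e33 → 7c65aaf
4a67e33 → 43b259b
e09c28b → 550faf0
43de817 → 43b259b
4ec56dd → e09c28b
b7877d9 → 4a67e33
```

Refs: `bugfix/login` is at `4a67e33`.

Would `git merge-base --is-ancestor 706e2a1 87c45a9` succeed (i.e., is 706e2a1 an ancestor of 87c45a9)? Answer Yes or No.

Ancestors of 87c45a9: {87c45a9}.
706e2a1 is not in that set, so it is not an ancestor of 87c45a9.

No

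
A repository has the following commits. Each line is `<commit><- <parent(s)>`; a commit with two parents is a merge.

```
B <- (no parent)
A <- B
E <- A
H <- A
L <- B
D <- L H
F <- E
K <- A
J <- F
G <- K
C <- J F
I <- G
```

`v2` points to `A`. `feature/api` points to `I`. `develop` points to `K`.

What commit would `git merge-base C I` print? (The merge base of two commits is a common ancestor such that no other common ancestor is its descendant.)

Ancestors of C: {A, B, C, E, F, J}.
Ancestors of I: {A, B, G, I, K}.
Common ancestors: {A, B}.
Among these, A is not an ancestor of any other common ancestor — it is the merge base.

A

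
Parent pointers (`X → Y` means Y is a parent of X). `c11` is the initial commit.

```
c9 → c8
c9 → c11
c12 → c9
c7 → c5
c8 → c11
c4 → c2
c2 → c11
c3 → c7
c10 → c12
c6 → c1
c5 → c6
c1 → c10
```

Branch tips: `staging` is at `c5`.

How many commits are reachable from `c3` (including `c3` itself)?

Walking parent pointers from c3: reachable set = {c1, c10, c11, c12, c3, c5, c6, c7, c8, c9}.
That is 10 commits.

10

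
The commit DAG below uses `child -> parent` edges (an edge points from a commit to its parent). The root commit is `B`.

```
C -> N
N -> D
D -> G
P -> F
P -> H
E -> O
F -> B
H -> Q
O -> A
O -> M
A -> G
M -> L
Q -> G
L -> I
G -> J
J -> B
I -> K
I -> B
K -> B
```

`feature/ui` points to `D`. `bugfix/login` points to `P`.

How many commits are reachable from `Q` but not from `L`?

Reachable from Q: {B, G, J, Q}.
Reachable from L: {B, I, K, L}.
In Q's history but not L's: {G, J, Q} — 3 commits.

3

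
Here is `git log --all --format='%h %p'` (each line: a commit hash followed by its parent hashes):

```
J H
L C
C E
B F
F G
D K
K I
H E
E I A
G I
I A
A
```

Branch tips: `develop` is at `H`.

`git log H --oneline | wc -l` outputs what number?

Walking parent pointers from H: reachable set = {A, E, H, I}.
That is 4 commits.

4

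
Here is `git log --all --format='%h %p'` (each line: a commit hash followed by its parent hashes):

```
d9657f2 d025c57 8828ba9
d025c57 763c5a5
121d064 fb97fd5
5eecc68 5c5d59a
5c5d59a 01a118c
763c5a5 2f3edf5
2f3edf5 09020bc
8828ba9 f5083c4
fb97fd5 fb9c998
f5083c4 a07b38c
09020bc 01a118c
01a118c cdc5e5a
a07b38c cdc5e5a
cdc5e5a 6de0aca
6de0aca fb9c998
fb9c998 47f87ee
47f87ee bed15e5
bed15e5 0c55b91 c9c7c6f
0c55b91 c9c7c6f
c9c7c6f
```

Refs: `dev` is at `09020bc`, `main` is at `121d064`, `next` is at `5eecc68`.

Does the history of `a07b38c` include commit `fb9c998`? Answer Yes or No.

Yes

Ancestors of a07b38c (commits reachable by following parents): {0c55b91, 47f87ee, 6de0aca, a07b38c, bed15e5, c9c7c6f, cdc5e5a, fb9c998}.
fb9c998 is in that set, so it is an ancestor of a07b38c.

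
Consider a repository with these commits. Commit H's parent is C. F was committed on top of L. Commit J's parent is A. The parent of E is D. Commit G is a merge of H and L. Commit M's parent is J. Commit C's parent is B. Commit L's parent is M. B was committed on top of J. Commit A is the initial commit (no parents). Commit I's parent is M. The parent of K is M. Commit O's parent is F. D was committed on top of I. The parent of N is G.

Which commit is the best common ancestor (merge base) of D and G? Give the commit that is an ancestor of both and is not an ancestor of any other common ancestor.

M

Ancestors of D: {A, D, I, J, M}.
Ancestors of G: {A, B, C, G, H, J, L, M}.
Common ancestors: {A, J, M}.
Among these, M is not an ancestor of any other common ancestor — it is the merge base.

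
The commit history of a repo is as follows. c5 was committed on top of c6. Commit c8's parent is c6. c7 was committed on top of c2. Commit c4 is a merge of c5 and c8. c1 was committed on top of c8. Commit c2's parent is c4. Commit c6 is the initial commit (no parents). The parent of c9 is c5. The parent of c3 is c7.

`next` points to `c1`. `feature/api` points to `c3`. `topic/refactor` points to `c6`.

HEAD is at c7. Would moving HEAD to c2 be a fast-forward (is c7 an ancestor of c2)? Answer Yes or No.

No

A fast-forward from c7 to c2 is possible iff c7 is an ancestor of c2.
Ancestors of c2: {c2, c4, c5, c6, c8}.
c7 is not among them, so fast-forward is not possible.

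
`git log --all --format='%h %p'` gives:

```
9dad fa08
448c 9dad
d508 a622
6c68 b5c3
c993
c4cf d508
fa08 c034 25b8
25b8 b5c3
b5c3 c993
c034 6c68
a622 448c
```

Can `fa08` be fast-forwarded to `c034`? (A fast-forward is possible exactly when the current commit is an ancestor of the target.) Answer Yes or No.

A fast-forward from fa08 to c034 is possible iff fa08 is an ancestor of c034.
Ancestors of c034: {6c68, b5c3, c034, c993}.
fa08 is not among them, so fast-forward is not possible.

No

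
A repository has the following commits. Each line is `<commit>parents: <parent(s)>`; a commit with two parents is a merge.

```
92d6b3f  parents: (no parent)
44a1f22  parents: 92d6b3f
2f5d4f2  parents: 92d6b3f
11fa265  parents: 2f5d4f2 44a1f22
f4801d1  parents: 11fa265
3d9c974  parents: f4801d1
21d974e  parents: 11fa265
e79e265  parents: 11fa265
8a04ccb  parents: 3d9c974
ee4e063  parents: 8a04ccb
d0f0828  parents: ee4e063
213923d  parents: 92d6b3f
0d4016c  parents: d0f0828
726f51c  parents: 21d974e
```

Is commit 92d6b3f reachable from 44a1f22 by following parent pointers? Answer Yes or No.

Ancestors of 44a1f22 (commits reachable by following parents): {44a1f22, 92d6b3f}.
92d6b3f is in that set, so it is an ancestor of 44a1f22.

Yes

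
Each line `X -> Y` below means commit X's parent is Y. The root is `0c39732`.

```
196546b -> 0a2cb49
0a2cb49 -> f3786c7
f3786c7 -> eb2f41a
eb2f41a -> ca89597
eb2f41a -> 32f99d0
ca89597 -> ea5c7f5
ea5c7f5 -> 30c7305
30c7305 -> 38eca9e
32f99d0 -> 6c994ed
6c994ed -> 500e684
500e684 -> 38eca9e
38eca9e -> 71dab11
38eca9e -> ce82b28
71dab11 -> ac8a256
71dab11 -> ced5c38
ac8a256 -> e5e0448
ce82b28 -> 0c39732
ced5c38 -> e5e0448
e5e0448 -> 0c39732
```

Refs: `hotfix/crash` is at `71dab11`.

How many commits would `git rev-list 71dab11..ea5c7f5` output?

4

Reachable from ea5c7f5: {0c39732, 30c7305, 38eca9e, 71dab11, ac8a256, ce82b28, ced5c38, e5e0448, ea5c7f5}.
Reachable from 71dab11: {0c39732, 71dab11, ac8a256, ced5c38, e5e0448}.
In ea5c7f5's history but not 71dab11's: {30c7305, 38eca9e, ce82b28, ea5c7f5} — 4 commits.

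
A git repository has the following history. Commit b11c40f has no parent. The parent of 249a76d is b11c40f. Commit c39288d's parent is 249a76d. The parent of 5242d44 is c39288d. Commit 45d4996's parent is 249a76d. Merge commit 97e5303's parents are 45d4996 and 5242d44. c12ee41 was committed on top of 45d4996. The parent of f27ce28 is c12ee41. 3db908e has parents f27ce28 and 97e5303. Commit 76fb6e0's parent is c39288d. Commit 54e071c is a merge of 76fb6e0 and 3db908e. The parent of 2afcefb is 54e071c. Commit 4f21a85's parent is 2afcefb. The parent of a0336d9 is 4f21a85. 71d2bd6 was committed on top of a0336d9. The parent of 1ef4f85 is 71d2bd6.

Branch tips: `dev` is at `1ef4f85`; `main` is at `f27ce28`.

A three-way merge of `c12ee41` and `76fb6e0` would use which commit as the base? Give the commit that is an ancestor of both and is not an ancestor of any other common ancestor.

Ancestors of c12ee41: {249a76d, 45d4996, b11c40f, c12ee41}.
Ancestors of 76fb6e0: {249a76d, 76fb6e0, b11c40f, c39288d}.
Common ancestors: {249a76d, b11c40f}.
Among these, 249a76d is not an ancestor of any other common ancestor — it is the merge base.

249a76d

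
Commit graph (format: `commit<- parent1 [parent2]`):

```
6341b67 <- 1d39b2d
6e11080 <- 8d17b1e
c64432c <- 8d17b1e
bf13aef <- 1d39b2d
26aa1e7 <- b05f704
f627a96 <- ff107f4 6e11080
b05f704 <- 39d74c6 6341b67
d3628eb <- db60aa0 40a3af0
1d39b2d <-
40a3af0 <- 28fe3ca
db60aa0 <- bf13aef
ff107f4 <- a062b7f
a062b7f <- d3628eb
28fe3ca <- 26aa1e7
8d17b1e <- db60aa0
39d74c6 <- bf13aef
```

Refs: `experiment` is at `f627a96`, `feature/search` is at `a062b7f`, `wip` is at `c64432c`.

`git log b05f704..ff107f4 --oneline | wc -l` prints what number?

7

Reachable from ff107f4: {1d39b2d, 26aa1e7, 28fe3ca, 39d74c6, 40a3af0, 6341b67, a062b7f, b05f704, bf13aef, d3628eb, db60aa0, ff107f4}.
Reachable from b05f704: {1d39b2d, 39d74c6, 6341b67, b05f704, bf13aef}.
In ff107f4's history but not b05f704's: {26aa1e7, 28fe3ca, 40a3af0, a062b7f, d3628eb, db60aa0, ff107f4} — 7 commits.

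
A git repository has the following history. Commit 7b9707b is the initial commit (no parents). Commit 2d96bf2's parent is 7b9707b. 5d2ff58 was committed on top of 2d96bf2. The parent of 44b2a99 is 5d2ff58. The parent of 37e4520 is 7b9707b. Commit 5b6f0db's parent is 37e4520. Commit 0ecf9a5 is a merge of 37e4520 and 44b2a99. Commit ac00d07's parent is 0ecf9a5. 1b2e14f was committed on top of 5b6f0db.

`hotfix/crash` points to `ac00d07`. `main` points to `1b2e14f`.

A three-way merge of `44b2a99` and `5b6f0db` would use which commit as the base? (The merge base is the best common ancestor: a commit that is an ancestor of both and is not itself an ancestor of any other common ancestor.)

7b9707b

Ancestors of 44b2a99: {2d96bf2, 44b2a99, 5d2ff58, 7b9707b}.
Ancestors of 5b6f0db: {37e4520, 5b6f0db, 7b9707b}.
Common ancestors: {7b9707b}.
The only common ancestor is 7b9707b, so it is the merge base.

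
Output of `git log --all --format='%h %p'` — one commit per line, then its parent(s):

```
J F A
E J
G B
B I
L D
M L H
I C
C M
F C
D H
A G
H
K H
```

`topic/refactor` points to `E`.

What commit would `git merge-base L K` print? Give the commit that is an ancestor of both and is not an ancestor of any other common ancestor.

Ancestors of L: {D, H, L}.
Ancestors of K: {H, K}.
Common ancestors: {H}.
The only common ancestor is H, so it is the merge base.

H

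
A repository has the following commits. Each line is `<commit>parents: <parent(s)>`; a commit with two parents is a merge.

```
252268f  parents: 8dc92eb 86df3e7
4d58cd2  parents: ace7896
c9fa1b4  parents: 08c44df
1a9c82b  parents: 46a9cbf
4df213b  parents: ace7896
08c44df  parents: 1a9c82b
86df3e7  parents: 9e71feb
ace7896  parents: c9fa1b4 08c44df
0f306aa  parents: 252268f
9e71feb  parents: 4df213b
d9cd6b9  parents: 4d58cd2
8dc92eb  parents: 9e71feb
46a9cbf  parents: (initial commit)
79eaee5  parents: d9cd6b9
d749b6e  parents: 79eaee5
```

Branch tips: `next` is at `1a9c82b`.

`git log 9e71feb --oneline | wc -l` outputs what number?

7

Walking parent pointers from 9e71feb: reachable set = {08c44df, 1a9c82b, 46a9cbf, 4df213b, 9e71feb, ace7896, c9fa1b4}.
That is 7 commits.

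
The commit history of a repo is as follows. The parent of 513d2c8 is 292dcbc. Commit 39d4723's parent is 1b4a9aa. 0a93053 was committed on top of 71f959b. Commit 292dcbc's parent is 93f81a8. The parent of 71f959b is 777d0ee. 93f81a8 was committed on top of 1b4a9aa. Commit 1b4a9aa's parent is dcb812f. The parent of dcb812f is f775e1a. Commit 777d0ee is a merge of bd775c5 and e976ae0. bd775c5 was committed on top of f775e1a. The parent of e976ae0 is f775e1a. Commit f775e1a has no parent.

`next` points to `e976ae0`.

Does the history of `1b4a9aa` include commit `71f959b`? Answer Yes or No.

No

Ancestors of 1b4a9aa: {1b4a9aa, dcb812f, f775e1a}.
71f959b is not in that set, so it is not an ancestor of 1b4a9aa.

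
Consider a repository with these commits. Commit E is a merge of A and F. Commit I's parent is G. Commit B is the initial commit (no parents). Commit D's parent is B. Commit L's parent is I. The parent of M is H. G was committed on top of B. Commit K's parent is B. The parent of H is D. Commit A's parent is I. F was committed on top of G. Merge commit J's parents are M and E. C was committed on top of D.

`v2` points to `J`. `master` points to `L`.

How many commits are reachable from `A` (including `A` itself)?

4

Walking parent pointers from A: reachable set = {A, B, G, I}.
That is 4 commits.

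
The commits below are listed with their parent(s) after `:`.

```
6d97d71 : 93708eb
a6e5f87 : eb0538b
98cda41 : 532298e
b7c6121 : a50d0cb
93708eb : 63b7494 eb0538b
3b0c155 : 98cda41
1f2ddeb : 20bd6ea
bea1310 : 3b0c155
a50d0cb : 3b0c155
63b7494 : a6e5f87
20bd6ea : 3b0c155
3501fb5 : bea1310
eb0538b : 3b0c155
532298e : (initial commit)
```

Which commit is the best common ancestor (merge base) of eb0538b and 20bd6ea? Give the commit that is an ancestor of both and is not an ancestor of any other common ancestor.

Ancestors of eb0538b: {3b0c155, 532298e, 98cda41, eb0538b}.
Ancestors of 20bd6ea: {20bd6ea, 3b0c155, 532298e, 98cda41}.
Common ancestors: {3b0c155, 532298e, 98cda41}.
Among these, 3b0c155 is not an ancestor of any other common ancestor — it is the merge base.

3b0c155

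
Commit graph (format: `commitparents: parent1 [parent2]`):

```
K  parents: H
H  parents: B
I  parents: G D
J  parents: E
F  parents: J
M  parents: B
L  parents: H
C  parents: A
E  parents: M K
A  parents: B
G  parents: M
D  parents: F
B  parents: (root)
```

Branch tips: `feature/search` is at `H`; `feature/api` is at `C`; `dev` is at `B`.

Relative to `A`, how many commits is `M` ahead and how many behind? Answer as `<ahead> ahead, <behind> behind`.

1 ahead, 1 behind

Reachable from M: {B, M}.
Reachable from A: {A, B}.
Only in M's history (ahead): {M} — 1.
Only in A's history (behind): {A} — 1.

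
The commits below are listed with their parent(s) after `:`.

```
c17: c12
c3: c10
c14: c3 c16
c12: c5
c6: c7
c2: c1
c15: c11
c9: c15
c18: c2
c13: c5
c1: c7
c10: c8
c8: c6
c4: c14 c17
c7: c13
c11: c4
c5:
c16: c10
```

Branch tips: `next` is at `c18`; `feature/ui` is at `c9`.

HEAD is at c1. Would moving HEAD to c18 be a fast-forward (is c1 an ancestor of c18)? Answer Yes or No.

Yes

A fast-forward from c1 to c18 is possible iff c1 is an ancestor of c18.
Ancestors of c18: {c1, c13, c18, c2, c5, c7}.
c1 is among them, so fast-forward is possible.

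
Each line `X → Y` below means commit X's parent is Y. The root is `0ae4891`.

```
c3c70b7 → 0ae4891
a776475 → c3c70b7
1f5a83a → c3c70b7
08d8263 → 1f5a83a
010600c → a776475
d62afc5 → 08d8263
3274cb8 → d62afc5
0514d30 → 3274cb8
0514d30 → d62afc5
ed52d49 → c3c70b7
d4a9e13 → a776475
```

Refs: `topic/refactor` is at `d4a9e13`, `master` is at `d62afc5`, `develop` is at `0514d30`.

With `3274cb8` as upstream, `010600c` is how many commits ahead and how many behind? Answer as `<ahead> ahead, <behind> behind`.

2 ahead, 4 behind

Reachable from 010600c: {010600c, 0ae4891, a776475, c3c70b7}.
Reachable from 3274cb8: {08d8263, 0ae4891, 1f5a83a, 3274cb8, c3c70b7, d62afc5}.
Only in 010600c's history (ahead): {010600c, a776475} — 2.
Only in 3274cb8's history (behind): {08d8263, 1f5a83a, 3274cb8, d62afc5} — 4.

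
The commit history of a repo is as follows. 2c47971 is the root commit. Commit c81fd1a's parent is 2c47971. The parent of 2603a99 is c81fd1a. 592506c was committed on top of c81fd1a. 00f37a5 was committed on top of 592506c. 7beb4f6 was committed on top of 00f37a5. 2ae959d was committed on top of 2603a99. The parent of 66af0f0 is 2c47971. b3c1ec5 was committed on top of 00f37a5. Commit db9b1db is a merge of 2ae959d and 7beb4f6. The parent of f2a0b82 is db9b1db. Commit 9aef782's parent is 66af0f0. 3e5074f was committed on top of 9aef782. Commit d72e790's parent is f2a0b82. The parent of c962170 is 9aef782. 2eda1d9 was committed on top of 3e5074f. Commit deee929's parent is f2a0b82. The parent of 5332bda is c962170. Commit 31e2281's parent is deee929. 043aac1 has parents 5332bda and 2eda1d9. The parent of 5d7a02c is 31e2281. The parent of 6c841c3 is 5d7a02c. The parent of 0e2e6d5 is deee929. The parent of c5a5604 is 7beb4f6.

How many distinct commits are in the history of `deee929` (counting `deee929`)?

10

Walking parent pointers from deee929: reachable set = {00f37a5, 2603a99, 2ae959d, 2c47971, 592506c, 7beb4f6, c81fd1a, db9b1db, deee929, f2a0b82}.
That is 10 commits.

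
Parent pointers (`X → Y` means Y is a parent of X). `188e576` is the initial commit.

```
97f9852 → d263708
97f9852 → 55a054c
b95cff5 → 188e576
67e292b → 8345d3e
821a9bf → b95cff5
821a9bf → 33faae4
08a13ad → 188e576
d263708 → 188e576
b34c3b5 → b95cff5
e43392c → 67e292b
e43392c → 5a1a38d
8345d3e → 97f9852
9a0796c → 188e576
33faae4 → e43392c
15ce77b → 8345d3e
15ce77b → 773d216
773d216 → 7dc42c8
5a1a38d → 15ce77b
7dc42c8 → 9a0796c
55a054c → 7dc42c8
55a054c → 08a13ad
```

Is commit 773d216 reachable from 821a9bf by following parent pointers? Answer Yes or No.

Ancestors of 821a9bf (commits reachable by following parents): {08a13ad, 15ce77b, 188e576, 33faae4, 55a054c, 5a1a38d, 67e292b, 773d216, 7dc42c8, 821a9bf, 8345d3e, 97f9852, 9a0796c, b95cff5, d263708, e43392c}.
773d216 is in that set, so it is an ancestor of 821a9bf.

Yes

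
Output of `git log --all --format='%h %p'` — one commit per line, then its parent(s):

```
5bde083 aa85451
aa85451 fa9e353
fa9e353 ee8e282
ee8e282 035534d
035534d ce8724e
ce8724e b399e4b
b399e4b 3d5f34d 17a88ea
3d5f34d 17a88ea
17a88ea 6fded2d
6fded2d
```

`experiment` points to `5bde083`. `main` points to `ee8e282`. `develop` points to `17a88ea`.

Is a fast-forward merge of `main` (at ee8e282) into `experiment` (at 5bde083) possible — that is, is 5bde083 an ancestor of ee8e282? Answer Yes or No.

No

A fast-forward from 5bde083 to ee8e282 is possible iff 5bde083 is an ancestor of ee8e282.
Ancestors of ee8e282: {035534d, 17a88ea, 3d5f34d, 6fded2d, b399e4b, ce8724e, ee8e282}.
5bde083 is not among them, so fast-forward is not possible.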